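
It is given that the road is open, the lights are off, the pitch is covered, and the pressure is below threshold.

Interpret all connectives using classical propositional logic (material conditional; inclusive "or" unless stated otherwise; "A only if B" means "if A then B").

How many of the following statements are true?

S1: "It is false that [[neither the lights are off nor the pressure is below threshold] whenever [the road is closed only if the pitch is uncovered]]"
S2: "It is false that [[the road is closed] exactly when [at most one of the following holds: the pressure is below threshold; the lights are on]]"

2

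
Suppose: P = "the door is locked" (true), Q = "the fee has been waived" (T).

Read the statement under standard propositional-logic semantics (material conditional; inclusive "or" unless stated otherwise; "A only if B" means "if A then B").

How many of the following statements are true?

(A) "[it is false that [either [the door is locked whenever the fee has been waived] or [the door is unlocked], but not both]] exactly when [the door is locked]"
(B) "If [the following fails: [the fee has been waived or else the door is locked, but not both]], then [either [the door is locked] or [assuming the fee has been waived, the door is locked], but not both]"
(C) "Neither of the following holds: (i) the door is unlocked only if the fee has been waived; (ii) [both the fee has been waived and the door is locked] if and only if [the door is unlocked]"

(A): Formalization: ¬((Q → P) ⊕ ¬P) ↔ P

Q → P = T → T = T
¬P = ¬T = F
(Q → P) ⊕ ¬P = T ⊕ F = T
¬((Q → P) ⊕ ¬P) = ¬T = F
¬((Q → P) ⊕ ¬P) ↔ P = F ↔ T = F
Thus (A) is false.

(B): Formalization: ¬(Q ⊕ P) → (P ⊕ (Q → P))

Q ⊕ P = T ⊕ T = F
¬(Q ⊕ P) = ¬F = T
Q → P = T → T = T
P ⊕ (Q → P) = T ⊕ T = F
¬(Q ⊕ P) → (P ⊕ (Q → P)) = T → F = F
Hence (B) is false.

(C): This is (¬P → Q) ↓ ((Q ∧ P) ↔ ¬P).

¬P = ¬T = F
¬P → Q = F → T = T
Q ∧ P = T ∧ T = T
¬P = ¬T = F
(Q ∧ P) ↔ ¬P = T ↔ F = F
(¬P → Q) ↓ ((Q ∧ P) ↔ ¬P) = T ↓ F = F
So (C) is false.

True statements: 0 (none).

0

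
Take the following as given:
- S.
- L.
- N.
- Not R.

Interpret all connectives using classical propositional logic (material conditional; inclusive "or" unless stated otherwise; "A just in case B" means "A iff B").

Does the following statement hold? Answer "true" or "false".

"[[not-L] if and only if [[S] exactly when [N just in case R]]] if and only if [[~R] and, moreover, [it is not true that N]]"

In symbols: (~L <-> (S <-> (N <-> R))) <-> (~R & ~N)

~L = ~T = F
N <-> R = T <-> F = F
S <-> (N <-> R) = T <-> F = F
~L <-> (S <-> (N <-> R)) = F <-> F = T
~R = ~F = T
~N = ~T = F
~R & ~N = T & F = F
(~L <-> (S <-> (N <-> R))) <-> (~R & ~N) = T <-> F = F

False.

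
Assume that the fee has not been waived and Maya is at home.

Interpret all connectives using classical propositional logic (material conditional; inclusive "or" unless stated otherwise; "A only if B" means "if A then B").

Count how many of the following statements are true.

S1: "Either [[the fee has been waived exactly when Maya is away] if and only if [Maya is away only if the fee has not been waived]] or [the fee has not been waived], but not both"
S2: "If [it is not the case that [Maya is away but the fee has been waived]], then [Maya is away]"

0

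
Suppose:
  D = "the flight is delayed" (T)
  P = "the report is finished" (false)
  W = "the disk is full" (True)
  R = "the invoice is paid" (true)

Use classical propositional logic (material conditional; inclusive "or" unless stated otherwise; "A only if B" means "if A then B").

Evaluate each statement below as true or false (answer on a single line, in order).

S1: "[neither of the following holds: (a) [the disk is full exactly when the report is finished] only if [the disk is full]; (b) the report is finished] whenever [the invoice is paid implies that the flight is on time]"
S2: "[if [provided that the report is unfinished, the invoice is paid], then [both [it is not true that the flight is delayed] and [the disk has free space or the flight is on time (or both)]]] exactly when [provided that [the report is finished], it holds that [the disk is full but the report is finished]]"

S1 true, S2 false

S1: Formalization: (R -> not D) -> (((W iff P) -> W) nor P)

not D = not True = False
R -> not D = True -> False = False
W iff P = True iff False = False
(W iff P) -> W = False -> True = True
((W iff P) -> W) nor P = True nor False = False
(R -> not D) -> (((W iff P) -> W) nor P) = False -> False = True
Hence S1 is true.

S2: This is ((not P -> R) -> (not D and (not W or not D))) iff (P -> (W and P)).

not P = not False = True
not P -> R = True -> True = True
not D = not True = False
not W = not True = False
not D = not True = False
not W or not D = False or False = False
not D and (not W or not D) = False and False = False
(not P -> R) -> (not D and (not W or not D)) = True -> False = False
W and P = True and False = False
P -> (W and P) = False -> False = True
((not P -> R) -> (not D and (not W or not D))) iff (P -> (W and P)) = False iff True = False
Thus S2 is false.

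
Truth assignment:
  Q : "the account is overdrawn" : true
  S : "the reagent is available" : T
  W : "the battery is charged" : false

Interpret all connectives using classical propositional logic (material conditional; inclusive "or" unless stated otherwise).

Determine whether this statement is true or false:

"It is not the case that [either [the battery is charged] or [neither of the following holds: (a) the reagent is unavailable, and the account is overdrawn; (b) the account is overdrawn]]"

The statement is true.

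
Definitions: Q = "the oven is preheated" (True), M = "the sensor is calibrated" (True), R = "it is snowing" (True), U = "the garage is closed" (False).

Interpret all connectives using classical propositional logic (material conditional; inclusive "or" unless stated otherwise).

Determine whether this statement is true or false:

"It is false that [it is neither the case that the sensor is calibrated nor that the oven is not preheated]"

In symbols: ¬(M ↓ ¬Q)

¬Q = ¬T = F
M ↓ ¬Q = T ↓ F = F
¬(M ↓ ¬Q) = ¬F = T

The statement is true.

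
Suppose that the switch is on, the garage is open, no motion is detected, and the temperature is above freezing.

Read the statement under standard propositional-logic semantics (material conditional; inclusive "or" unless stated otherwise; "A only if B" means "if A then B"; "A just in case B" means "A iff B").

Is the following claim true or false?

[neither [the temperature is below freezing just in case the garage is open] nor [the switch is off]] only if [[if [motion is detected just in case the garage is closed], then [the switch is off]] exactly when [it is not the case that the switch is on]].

True.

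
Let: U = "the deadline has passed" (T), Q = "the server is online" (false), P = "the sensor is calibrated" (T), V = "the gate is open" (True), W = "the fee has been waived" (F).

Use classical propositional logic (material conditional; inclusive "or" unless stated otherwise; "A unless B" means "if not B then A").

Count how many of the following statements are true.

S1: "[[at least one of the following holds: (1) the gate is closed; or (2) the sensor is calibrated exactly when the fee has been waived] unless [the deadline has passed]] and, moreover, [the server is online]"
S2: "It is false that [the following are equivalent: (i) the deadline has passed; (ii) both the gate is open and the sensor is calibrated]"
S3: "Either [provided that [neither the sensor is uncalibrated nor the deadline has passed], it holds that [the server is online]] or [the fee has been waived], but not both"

S1: Parsed as ((¬V ∨ (P ↔ W)) ∨ U) ∧ Q

¬V = ¬T = F
P ↔ W = T ↔ F = F
¬V ∨ (P ↔ W) = F ∨ F = F
(¬V ∨ (P ↔ W)) ∨ U = F ∨ T = T
((¬V ∨ (P ↔ W)) ∨ U) ∧ Q = T ∧ F = F
Hence S1 is false.

S2: In symbols: ¬(U ↔ (V ∧ P))

V ∧ P = T ∧ T = T
U ↔ (V ∧ P) = T ↔ T = T
¬(U ↔ (V ∧ P)) = ¬T = F
So S2 is false.

S3: In symbols: ((¬P ↓ U) → Q) ⊕ W

¬P = ¬T = F
¬P ↓ U = F ↓ T = F
(¬P ↓ U) → Q = F → F = T
((¬P ↓ U) → Q) ⊕ W = T ⊕ F = T
So S3 is true.

1 of the 3 statements is true.

1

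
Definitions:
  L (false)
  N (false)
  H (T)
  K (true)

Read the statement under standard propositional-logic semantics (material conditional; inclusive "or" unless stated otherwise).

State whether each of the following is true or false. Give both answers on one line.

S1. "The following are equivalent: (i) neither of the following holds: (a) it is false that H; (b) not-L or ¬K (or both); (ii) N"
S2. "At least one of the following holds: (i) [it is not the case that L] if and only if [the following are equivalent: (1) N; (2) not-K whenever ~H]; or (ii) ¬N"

S1: In symbols: (¬H ↓ (¬L ∨ ¬K)) ↔ N

¬H = ¬T = F
¬L = ¬F = T
¬K = ¬T = F
¬L ∨ ¬K = T ∨ F = T
¬H ↓ (¬L ∨ ¬K) = F ↓ T = F
(¬H ↓ (¬L ∨ ¬K)) ↔ N = F ↔ F = T
Thus S1 is true.

S2: Formalization: (¬L ↔ (N ↔ (¬H → ¬K))) ∨ ¬N

¬L = ¬F = T
¬H = ¬T = F
¬K = ¬T = F
¬H → ¬K = F → F = T
N ↔ (¬H → ¬K) = F ↔ T = F
¬L ↔ (N ↔ (¬H → ¬K)) = T ↔ F = F
¬N = ¬F = T
(¬L ↔ (N ↔ (¬H → ¬K))) ∨ ¬N = F ∨ T = T
Hence S2 is true.

S1 true; S2 true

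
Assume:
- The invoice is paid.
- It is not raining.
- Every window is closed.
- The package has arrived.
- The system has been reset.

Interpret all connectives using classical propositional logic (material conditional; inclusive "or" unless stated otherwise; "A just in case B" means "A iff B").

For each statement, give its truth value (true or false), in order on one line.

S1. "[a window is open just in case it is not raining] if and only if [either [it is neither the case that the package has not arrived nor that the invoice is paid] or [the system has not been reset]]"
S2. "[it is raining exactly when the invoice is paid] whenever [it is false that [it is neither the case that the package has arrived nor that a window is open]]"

Let R = "a window is open" (F), Q = "it is raining" (F), S = "the package has arrived" (T), P = "the invoice is paid" (T), U = "the system has been reset" (T).

S1: Formalization: (R <-> ~Q) <-> ((~S nor P) | ~U)

~Q = ~F = T
R <-> ~Q = F <-> T = F
~S = ~T = F
~S nor P = F nor T = F
~U = ~T = F
(~S nor P) | ~U = F | F = F
(R <-> ~Q) <-> ((~S nor P) | ~U) = F <-> F = T
So S1 is true.

S2: This is ~(S nor R) -> (Q <-> P).

S nor R = T nor F = F
~(S nor R) = ~F = T
Q <-> P = F <-> T = F
~(S nor R) -> (Q <-> P) = T -> F = F
So S2 is false.

S1 T; S2 F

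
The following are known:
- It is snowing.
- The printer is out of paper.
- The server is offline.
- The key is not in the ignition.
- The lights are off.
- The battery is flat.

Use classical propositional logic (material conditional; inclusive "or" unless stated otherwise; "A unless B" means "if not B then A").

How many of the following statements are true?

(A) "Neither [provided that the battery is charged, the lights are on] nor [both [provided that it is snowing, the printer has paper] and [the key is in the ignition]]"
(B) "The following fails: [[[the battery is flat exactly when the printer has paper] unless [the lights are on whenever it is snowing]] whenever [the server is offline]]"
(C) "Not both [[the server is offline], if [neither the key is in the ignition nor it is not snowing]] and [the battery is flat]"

1

Let V = "the battery is charged" (False), U = "the lights are on" (False), P = "it is snowing" (True), Q = "the printer has paper" (False), S = "the key is in the ignition" (False), R = "the server is online" (False).

(A): Formalization: (V -> U) nor ((P -> Q) and S)

V -> U = False -> False = True
P -> Q = True -> False = False
(P -> Q) and S = False and False = False
(V -> U) nor ((P -> Q) and S) = True nor False = False
So (A) is false.

(B): This is not (not R -> ((not V iff Q) or (P -> U))).

not R = not False = True
not V = not False = True
not V iff Q = True iff False = False
P -> U = True -> False = False
(not V iff Q) or (P -> U) = False or False = False
not R -> ((not V iff Q) or (P -> U)) = True -> False = False
not (not R -> ((not V iff Q) or (P -> U))) = not False = True
So (B) is true.

(C): Formalization: ((S nor not P) -> not R) nand not V

not P = not True = False
S nor not P = False nor False = True
not R = not False = True
(S nor not P) -> not R = True -> True = True
not V = not False = True
((S nor not P) -> not R) nand not V = True nand True = False
Hence (C) is false.

True statements: 1 ((B)).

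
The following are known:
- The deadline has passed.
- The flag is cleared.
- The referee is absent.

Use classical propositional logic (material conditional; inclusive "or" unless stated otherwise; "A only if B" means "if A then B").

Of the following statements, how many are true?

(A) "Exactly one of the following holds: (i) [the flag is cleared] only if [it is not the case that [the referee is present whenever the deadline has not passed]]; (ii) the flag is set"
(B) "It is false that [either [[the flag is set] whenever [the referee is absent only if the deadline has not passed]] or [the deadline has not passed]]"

Let Q = "the flag is set" (F), P = "the deadline has passed" (T), R = "the referee is present" (F).

(A): In symbols: (~Q -> ~(~P -> R)) xor Q

~Q = ~F = T
~P = ~T = F
~P -> R = F -> F = T
~(~P -> R) = ~T = F
~Q -> ~(~P -> R) = T -> F = F
(~Q -> ~(~P -> R)) xor Q = F xor F = F
Thus (A) is false.

(B): This is ~(((~R -> ~P) -> Q) | ~P).

~R = ~F = T
~P = ~T = F
~R -> ~P = T -> F = F
(~R -> ~P) -> Q = F -> F = T
~P = ~T = F
((~R -> ~P) -> Q) | ~P = T | F = T
~(((~R -> ~P) -> Q) | ~P) = ~T = F
Hence (B) is false.

True statements: 0 (none).

0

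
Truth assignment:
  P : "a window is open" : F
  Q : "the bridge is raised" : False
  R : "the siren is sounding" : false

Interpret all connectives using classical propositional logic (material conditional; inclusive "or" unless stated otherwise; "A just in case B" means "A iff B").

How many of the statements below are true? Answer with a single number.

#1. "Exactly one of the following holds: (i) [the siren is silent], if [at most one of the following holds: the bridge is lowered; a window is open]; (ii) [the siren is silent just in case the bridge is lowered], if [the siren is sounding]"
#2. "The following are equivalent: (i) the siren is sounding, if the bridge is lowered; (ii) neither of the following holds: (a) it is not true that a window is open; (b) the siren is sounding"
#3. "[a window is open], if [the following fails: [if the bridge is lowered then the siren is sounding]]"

1

#1: Parsed as ((¬Q ↑ P) → ¬R) ⊕ (R → (¬R ↔ ¬Q))

¬Q = ¬F = T
¬Q ↑ P = T ↑ F = T
¬R = ¬F = T
(¬Q ↑ P) → ¬R = T → T = T
¬R = ¬F = T
¬Q = ¬F = T
¬R ↔ ¬Q = T ↔ T = T
R → (¬R ↔ ¬Q) = F → T = T
((¬Q ↑ P) → ¬R) ⊕ (R → (¬R ↔ ¬Q)) = T ⊕ T = F
So #1 is false.

#2: In symbols: (¬Q → R) ↔ (¬P ↓ R)

¬Q = ¬F = T
¬Q → R = T → F = F
¬P = ¬F = T
¬P ↓ R = T ↓ F = F
(¬Q → R) ↔ (¬P ↓ R) = F ↔ F = T
Thus #2 is true.

#3: Parsed as ¬(¬Q → R) → P

¬Q = ¬F = T
¬Q → R = T → F = F
¬(¬Q → R) = ¬F = T
¬(¬Q → R) → P = T → F = F
So #3 is false.

True statements: 1.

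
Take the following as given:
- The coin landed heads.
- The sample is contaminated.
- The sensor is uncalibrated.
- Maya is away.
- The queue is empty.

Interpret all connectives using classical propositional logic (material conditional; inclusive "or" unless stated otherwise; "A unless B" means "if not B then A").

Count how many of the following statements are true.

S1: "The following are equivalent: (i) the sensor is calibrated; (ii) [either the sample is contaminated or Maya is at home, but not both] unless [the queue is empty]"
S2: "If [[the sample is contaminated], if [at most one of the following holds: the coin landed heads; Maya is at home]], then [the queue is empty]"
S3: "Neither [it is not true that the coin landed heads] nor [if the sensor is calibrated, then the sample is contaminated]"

1

Let P = "the sensor is calibrated" (False), K = "the sample is contaminated" (True), N = "Maya is at home" (False), W = "the queue is empty" (True), S = "the coin landed heads" (True).

S1: This is P iff ((K xor N) or W).

K xor N = True xor False = True
(K xor N) or W = True or True = True
P iff ((K xor N) or W) = False iff True = False
Hence S1 is false.

S2: Parsed as ((S nand N) -> K) -> W

S nand N = True nand False = True
(S nand N) -> K = True -> True = True
((S nand N) -> K) -> W = True -> True = True
Hence S2 is true.

S3: In symbols: not S nor (P -> K)

not S = not True = False
P -> K = False -> True = True
not S nor (P -> K) = False nor True = False
Hence S3 is false.

True statements: 1 (S2).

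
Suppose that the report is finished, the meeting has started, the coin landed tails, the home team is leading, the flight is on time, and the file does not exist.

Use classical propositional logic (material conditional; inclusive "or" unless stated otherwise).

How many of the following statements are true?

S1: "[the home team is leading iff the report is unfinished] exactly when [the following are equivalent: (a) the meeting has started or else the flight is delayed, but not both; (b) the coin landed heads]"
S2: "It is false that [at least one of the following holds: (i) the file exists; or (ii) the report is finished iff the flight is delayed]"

Let S = "the home team is leading" (T), P = "the report is finished" (T), Q = "the meeting has started" (T), U = "the flight is delayed" (F), R = "the coin landed heads" (F), V = "the file exists" (F).

S1: In symbols: (S ↔ ¬P) ↔ ((Q ⊕ U) ↔ R)

¬P = ¬T = F
S ↔ ¬P = T ↔ F = F
Q ⊕ U = T ⊕ F = T
(Q ⊕ U) ↔ R = T ↔ F = F
(S ↔ ¬P) ↔ ((Q ⊕ U) ↔ R) = F ↔ F = T
Hence S1 is true.

S2: In symbols: ¬(V ∨ (P ↔ U))

P ↔ U = T ↔ F = F
V ∨ (P ↔ U) = F ∨ F = F
¬(V ∨ (P ↔ U)) = ¬F = T
So S2 is true.

True statements: 2.

2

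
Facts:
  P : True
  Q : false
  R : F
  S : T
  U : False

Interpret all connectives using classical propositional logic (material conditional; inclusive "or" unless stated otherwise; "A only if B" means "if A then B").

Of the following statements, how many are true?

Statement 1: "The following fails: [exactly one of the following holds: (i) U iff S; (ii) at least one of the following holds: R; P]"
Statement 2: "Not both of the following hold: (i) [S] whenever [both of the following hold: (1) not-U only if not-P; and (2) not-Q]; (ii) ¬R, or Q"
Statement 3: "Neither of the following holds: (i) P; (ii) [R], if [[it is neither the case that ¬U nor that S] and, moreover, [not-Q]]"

Statement 1: In symbols: ¬((U ↔ S) ⊕ (R ∨ P))

U ↔ S = F ↔ T = F
R ∨ P = F ∨ T = T
(U ↔ S) ⊕ (R ∨ P) = F ⊕ T = T
¬((U ↔ S) ⊕ (R ∨ P)) = ¬T = F
Hence Statement 1 is false.

Statement 2: Parsed as (((¬U → ¬P) ∧ ¬Q) → S) ↑ (¬R ∨ Q)

¬U = ¬F = T
¬P = ¬T = F
¬U → ¬P = T → F = F
¬Q = ¬F = T
(¬U → ¬P) ∧ ¬Q = F ∧ T = F
((¬U → ¬P) ∧ ¬Q) → S = F → T = T
¬R = ¬F = T
¬R ∨ Q = T ∨ F = T
(((¬U → ¬P) ∧ ¬Q) → S) ↑ (¬R ∨ Q) = T ↑ T = F
Hence Statement 2 is false.

Statement 3: This is P ↓ (((¬U ↓ S) ∧ ¬Q) → R).

¬U = ¬F = T
¬U ↓ S = T ↓ T = F
¬Q = ¬F = T
(¬U ↓ S) ∧ ¬Q = F ∧ T = F
((¬U ↓ S) ∧ ¬Q) → R = F → F = T
P ↓ (((¬U ↓ S) ∧ ¬Q) → R) = T ↓ T = F
So Statement 3 is false.

0 of the 3 statements are true (none).

0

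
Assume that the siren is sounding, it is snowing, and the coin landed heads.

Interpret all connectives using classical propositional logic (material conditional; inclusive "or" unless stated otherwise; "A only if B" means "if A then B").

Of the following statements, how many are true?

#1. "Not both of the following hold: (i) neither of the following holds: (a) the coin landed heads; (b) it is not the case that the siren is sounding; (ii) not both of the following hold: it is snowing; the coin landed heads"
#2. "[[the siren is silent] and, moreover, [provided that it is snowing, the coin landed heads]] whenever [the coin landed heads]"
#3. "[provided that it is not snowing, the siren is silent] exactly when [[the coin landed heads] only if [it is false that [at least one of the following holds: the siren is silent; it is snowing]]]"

Let R = "the coin landed heads" (True), L = "the siren is sounding" (True), M = "it is snowing" (True).

#1: Parsed as (R nor not L) nand (M nand R)

not L = not True = False
R nor not L = True nor False = False
M nand R = True nand True = False
(R nor not L) nand (M nand R) = False nand False = True
Thus #1 is true.

#2: In symbols: R -> (not L and (M -> R))

not L = not True = False
M -> R = True -> True = True
not L and (M -> R) = False and True = False
R -> (not L and (M -> R)) = True -> False = False
Hence #2 is false.

#3: In symbols: (not M -> not L) iff (R -> not (not L or M))

not M = not True = False
not L = not True = False
not M -> not L = False -> False = True
not L = not True = False
not L or M = False or True = True
not (not L or M) = not True = False
R -> not (not L or M) = True -> False = False
(not M -> not L) iff (R -> not (not L or M)) = True iff False = False
Hence #3 is false.

Count: 1.

1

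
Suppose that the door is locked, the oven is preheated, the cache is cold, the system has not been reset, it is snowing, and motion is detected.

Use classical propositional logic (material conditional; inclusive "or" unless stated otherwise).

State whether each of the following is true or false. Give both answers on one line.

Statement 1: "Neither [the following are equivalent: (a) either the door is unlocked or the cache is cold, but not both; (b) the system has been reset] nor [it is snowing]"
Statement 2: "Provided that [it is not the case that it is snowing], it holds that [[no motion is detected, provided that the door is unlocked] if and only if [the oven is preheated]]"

Let P = "the door is locked" (T), R = "the cache is warm" (F), S = "the system has been reset" (F), U = "it is snowing" (T), V = "motion is detected" (T), Q = "the oven is preheated" (T).

Statement 1: Formalization: ((¬P ⊕ ¬R) ↔ S) ↓ U

¬P = ¬T = F
¬R = ¬F = T
¬P ⊕ ¬R = F ⊕ T = T
(¬P ⊕ ¬R) ↔ S = T ↔ F = F
((¬P ⊕ ¬R) ↔ S) ↓ U = F ↓ T = F
So Statement 1 is false.

Statement 2: This is ¬U → ((¬P → ¬V) ↔ Q).

¬U = ¬T = F
¬P = ¬T = F
¬V = ¬T = F
¬P → ¬V = F → F = T
(¬P → ¬V) ↔ Q = T ↔ T = T
¬U → ((¬P → ¬V) ↔ Q) = F → T = T
So Statement 2 is true.

Statement 1 F, Statement 2 T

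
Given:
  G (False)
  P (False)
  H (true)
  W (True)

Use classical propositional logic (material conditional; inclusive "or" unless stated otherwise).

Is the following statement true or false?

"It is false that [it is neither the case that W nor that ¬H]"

The statement is true.

Values: W=T, H=T.
In symbols: ~(W nor ~H)

~H = ~T = F
W nor ~H = T nor F = F
~(W nor ~H) = ~F = T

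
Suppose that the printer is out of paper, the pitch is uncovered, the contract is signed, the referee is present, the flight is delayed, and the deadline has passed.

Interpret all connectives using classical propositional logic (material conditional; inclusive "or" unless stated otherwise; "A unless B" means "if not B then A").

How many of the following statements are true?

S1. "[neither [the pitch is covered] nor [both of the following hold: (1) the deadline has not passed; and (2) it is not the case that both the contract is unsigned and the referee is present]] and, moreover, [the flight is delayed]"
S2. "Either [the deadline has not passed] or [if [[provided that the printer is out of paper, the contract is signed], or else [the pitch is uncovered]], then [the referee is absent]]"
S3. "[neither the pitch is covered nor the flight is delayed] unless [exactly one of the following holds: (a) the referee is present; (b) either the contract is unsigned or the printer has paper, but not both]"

2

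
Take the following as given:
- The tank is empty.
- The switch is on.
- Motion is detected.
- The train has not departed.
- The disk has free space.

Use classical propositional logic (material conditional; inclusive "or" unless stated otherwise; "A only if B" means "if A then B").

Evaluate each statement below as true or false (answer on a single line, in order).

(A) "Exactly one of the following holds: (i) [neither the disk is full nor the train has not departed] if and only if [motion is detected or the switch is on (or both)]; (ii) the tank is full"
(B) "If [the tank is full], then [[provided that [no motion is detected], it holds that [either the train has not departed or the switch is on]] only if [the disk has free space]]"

(A) F / (B) T

Let L = "the disk is full" (F), K = "the train has departed" (F), D = "motion is detected" (T), W = "the switch is on" (T), Q = "the tank is full" (F).

(A): Parsed as ((L ↓ ¬K) ↔ (D ∨ W)) ⊕ Q

¬K = ¬F = T
L ↓ ¬K = F ↓ T = F
D ∨ W = T ∨ T = T
(L ↓ ¬K) ↔ (D ∨ W) = F ↔ T = F
((L ↓ ¬K) ↔ (D ∨ W)) ⊕ Q = F ⊕ F = F
Hence (A) is false.

(B): This is Q → ((¬D → (¬K ∨ W)) → ¬L).

¬D = ¬T = F
¬K = ¬F = T
¬K ∨ W = T ∨ T = T
¬D → (¬K ∨ W) = F → T = T
¬L = ¬F = T
(¬D → (¬K ∨ W)) → ¬L = T → T = T
Q → ((¬D → (¬K ∨ W)) → ¬L) = F → T = T
Thus (B) is true.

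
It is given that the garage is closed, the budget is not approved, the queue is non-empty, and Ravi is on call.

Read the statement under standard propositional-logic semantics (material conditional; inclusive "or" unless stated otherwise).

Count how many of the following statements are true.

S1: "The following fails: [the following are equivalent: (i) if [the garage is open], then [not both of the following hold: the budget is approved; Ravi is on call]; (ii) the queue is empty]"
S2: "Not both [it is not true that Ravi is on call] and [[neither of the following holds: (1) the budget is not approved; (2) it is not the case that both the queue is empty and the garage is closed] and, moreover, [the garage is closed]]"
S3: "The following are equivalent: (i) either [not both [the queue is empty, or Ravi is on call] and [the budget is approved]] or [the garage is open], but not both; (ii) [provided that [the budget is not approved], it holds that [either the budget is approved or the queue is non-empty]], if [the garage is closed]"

3

Let P = "the garage is closed" (T), Q = "the budget is approved" (F), S = "Ravi is on call" (T), R = "the queue is empty" (F).

S1: This is ~((~P -> (Q nand S)) <-> R).

~P = ~T = F
Q nand S = F nand T = T
~P -> (Q nand S) = F -> T = T
(~P -> (Q nand S)) <-> R = T <-> F = F
~((~P -> (Q nand S)) <-> R) = ~F = T
Hence S1 is true.

S2: This is ~S nand ((~Q nor (R nand P)) & P).

~S = ~T = F
~Q = ~F = T
R nand P = F nand T = T
~Q nor (R nand P) = T nor T = F
(~Q nor (R nand P)) & P = F & T = F
~S nand ((~Q nor (R nand P)) & P) = F nand F = T
Thus S2 is true.

S3: Formalization: (((R | S) nand Q) xor ~P) <-> (P -> (~Q -> (Q | ~R)))

R | S = F | T = T
(R | S) nand Q = T nand F = T
~P = ~T = F
((R | S) nand Q) xor ~P = T xor F = T
~Q = ~F = T
~R = ~F = T
Q | ~R = F | T = T
~Q -> (Q | ~R) = T -> T = T
P -> (~Q -> (Q | ~R)) = T -> T = T
(((R | S) nand Q) xor ~P) <-> (P -> (~Q -> (Q | ~R))) = T <-> T = T
Hence S3 is true.

True statements: 3.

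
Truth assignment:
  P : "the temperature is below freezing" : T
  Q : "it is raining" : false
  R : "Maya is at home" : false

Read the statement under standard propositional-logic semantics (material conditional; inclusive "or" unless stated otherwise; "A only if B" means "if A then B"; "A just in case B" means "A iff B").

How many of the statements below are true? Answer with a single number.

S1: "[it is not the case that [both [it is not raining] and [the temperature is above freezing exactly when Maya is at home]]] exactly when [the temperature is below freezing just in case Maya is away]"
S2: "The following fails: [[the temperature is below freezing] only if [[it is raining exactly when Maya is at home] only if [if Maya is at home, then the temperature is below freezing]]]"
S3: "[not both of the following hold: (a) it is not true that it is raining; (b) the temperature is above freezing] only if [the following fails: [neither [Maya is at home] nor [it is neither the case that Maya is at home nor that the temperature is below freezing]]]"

S1: In symbols: ¬(¬Q ∧ (¬P ↔ R)) ↔ (P ↔ ¬R)

¬Q = ¬F = T
¬P = ¬T = F
¬P ↔ R = F ↔ F = T
¬Q ∧ (¬P ↔ R) = T ∧ T = T
¬(¬Q ∧ (¬P ↔ R)) = ¬T = F
¬R = ¬F = T
P ↔ ¬R = T ↔ T = T
¬(¬Q ∧ (¬P ↔ R)) ↔ (P ↔ ¬R) = F ↔ T = F
Thus S1 is false.

S2: This is ¬(P → ((Q ↔ R) → (R → P))).

Q ↔ R = F ↔ F = T
R → P = F → T = T
(Q ↔ R) → (R → P) = T → T = T
P → ((Q ↔ R) → (R → P)) = T → T = T
¬(P → ((Q ↔ R) → (R → P))) = ¬T = F
Hence S2 is false.

S3: Parsed as (¬Q ↑ ¬P) → ¬(R ↓ (R ↓ P))

¬Q = ¬F = T
¬P = ¬T = F
¬Q ↑ ¬P = T ↑ F = T
R ↓ P = F ↓ T = F
R ↓ (R ↓ P) = F ↓ F = T
¬(R ↓ (R ↓ P)) = ¬T = F
(¬Q ↑ ¬P) → ¬(R ↓ (R ↓ P)) = T → F = F
So S3 is false.

Count: 0.

0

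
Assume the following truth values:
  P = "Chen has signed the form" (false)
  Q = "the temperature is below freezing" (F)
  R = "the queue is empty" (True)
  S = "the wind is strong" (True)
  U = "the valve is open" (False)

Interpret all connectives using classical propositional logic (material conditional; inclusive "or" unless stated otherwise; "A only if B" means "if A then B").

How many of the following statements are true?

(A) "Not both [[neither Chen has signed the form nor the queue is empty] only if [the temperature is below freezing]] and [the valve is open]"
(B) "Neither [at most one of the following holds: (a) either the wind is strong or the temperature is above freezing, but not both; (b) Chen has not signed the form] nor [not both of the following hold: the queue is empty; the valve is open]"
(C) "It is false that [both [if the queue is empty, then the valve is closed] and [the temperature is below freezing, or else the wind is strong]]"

(A): In symbols: ((P ↓ R) → Q) ↑ U

P ↓ R = F ↓ T = F
(P ↓ R) → Q = F → F = T
((P ↓ R) → Q) ↑ U = T ↑ F = T
Thus (A) is true.

(B): This is ((S ⊕ ¬Q) ↑ ¬P) ↓ (R ↑ U).

¬Q = ¬F = T
S ⊕ ¬Q = T ⊕ T = F
¬P = ¬F = T
(S ⊕ ¬Q) ↑ ¬P = F ↑ T = T
R ↑ U = T ↑ F = T
((S ⊕ ¬Q) ↑ ¬P) ↓ (R ↑ U) = T ↓ T = F
So (B) is false.

(C): In symbols: ¬((R → ¬U) ∧ (Q ∨ S))

¬U = ¬F = T
R → ¬U = T → T = T
Q ∨ S = F ∨ T = T
(R → ¬U) ∧ (Q ∨ S) = T ∧ T = T
¬((R → ¬U) ∧ (Q ∨ S)) = ¬T = F
Thus (C) is false.

True statements: 1 ((A)).

1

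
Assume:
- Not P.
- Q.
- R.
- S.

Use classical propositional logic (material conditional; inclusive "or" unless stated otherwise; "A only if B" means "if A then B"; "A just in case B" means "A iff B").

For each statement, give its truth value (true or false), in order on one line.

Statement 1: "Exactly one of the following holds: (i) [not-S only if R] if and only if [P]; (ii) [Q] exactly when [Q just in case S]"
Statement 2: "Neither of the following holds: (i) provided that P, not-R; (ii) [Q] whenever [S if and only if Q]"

Statement 1: This is ((¬S → R) ↔ P) ⊕ (Q ↔ (Q ↔ S)).

¬S = ¬T = F
¬S → R = F → T = T
(¬S → R) ↔ P = T ↔ F = F
Q ↔ S = T ↔ T = T
Q ↔ (Q ↔ S) = T ↔ T = T
((¬S → R) ↔ P) ⊕ (Q ↔ (Q ↔ S)) = F ⊕ T = T
Hence Statement 1 is true.

Statement 2: In symbols: (P → ¬R) ↓ ((S ↔ Q) → Q)

¬R = ¬T = F
P → ¬R = F → F = T
S ↔ Q = T ↔ T = T
(S ↔ Q) → Q = T → T = T
(P → ¬R) ↓ ((S ↔ Q) → Q) = T ↓ T = F
Hence Statement 2 is false.

Statement 1 T / Statement 2 F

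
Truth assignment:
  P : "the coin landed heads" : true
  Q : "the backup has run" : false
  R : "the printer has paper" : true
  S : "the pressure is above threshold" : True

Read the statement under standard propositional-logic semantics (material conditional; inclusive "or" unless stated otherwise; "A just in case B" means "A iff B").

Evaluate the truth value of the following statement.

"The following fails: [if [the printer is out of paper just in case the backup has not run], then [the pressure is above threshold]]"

The statement is false.

This is ~((~R <-> ~Q) -> S).

~R = ~T = F
~Q = ~F = T
~R <-> ~Q = F <-> T = F
(~R <-> ~Q) -> S = F -> T = T
~((~R <-> ~Q) -> S) = ~T = F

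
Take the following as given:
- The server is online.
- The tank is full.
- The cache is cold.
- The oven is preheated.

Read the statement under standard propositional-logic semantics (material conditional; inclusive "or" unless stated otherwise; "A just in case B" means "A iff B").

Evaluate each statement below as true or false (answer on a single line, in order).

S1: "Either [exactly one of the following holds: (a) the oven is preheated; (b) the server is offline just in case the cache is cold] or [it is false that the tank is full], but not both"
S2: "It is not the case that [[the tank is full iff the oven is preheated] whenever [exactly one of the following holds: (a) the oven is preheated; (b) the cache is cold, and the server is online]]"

Let S = "the oven is preheated" (T), P = "the server is online" (T), R = "the cache is warm" (F), Q = "the tank is full" (T).

S1: In symbols: (S xor (~P <-> ~R)) xor ~Q

~P = ~T = F
~R = ~F = T
~P <-> ~R = F <-> T = F
S xor (~P <-> ~R) = T xor F = T
~Q = ~T = F
(S xor (~P <-> ~R)) xor ~Q = T xor F = T
Hence S1 is true.

S2: Parsed as ~((S xor (~R & P)) -> (Q <-> S))

~R = ~F = T
~R & P = T & T = T
S xor (~R & P) = T xor T = F
Q <-> S = T <-> T = T
(S xor (~R & P)) -> (Q <-> S) = F -> T = T
~((S xor (~R & P)) -> (Q <-> S)) = ~T = F
Thus S2 is false.

S1 true, S2 false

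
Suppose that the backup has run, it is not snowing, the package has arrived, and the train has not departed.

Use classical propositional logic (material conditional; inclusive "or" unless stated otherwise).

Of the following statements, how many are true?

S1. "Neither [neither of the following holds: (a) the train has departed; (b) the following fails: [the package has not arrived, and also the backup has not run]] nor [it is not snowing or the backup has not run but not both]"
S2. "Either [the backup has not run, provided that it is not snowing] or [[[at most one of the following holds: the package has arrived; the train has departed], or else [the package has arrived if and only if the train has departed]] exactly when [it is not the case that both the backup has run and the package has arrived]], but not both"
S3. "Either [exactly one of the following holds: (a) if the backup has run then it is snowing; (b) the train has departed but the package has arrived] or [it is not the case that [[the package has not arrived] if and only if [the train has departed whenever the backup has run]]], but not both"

0

Let S = "the train has departed" (F), R = "the package has arrived" (T), P = "the backup has run" (T), Q = "it is snowing" (F).

S1: Formalization: (S ↓ ¬(¬R ∧ ¬P)) ↓ (¬Q ⊕ ¬P)

¬R = ¬T = F
¬P = ¬T = F
¬R ∧ ¬P = F ∧ F = F
¬(¬R ∧ ¬P) = ¬F = T
S ↓ ¬(¬R ∧ ¬P) = F ↓ T = F
¬Q = ¬F = T
¬P = ¬T = F
¬Q ⊕ ¬P = T ⊕ F = T
(S ↓ ¬(¬R ∧ ¬P)) ↓ (¬Q ⊕ ¬P) = F ↓ T = F
So S1 is false.

S2: In symbols: (¬Q → ¬P) ⊕ (((R ↑ S) ∨ (R ↔ S)) ↔ (P ↑ R))

¬Q = ¬F = T
¬P = ¬T = F
¬Q → ¬P = T → F = F
R ↑ S = T ↑ F = T
R ↔ S = T ↔ F = F
(R ↑ S) ∨ (R ↔ S) = T ∨ F = T
P ↑ R = T ↑ T = F
((R ↑ S) ∨ (R ↔ S)) ↔ (P ↑ R) = T ↔ F = F
(¬Q → ¬P) ⊕ (((R ↑ S) ∨ (R ↔ S)) ↔ (P ↑ R)) = F ⊕ F = F
Thus S2 is false.

S3: This is ((P → Q) ⊕ (S ∧ R)) ⊕ ¬(¬R ↔ (P → S)).

P → Q = T → F = F
S ∧ R = F ∧ T = F
(P → Q) ⊕ (S ∧ R) = F ⊕ F = F
¬R = ¬T = F
P → S = T → F = F
¬R ↔ (P → S) = F ↔ F = T
¬(¬R ↔ (P → S)) = ¬T = F
((P → Q) ⊕ (S ∧ R)) ⊕ ¬(¬R ↔ (P → S)) = F ⊕ F = F
Hence S3 is false.

0 of the 3 statements are true (none).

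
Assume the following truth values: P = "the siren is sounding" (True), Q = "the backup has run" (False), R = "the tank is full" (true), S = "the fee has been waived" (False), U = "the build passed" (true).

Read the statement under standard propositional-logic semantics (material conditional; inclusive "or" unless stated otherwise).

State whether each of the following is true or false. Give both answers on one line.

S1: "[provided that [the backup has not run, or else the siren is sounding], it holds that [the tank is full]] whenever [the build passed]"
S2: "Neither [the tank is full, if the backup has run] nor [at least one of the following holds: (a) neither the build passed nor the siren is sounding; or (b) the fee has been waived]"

S1 True, S2 False

S1: Parsed as U -> ((~Q | P) -> R)

~Q = ~F = T
~Q | P = T | T = T
(~Q | P) -> R = T -> T = T
U -> ((~Q | P) -> R) = T -> T = T
So S1 is true.

S2: Formalization: (Q -> R) nor ((U nor P) | S)

Q -> R = F -> T = T
U nor P = T nor T = F
(U nor P) | S = F | F = F
(Q -> R) nor ((U nor P) | S) = T nor F = F
Thus S2 is false.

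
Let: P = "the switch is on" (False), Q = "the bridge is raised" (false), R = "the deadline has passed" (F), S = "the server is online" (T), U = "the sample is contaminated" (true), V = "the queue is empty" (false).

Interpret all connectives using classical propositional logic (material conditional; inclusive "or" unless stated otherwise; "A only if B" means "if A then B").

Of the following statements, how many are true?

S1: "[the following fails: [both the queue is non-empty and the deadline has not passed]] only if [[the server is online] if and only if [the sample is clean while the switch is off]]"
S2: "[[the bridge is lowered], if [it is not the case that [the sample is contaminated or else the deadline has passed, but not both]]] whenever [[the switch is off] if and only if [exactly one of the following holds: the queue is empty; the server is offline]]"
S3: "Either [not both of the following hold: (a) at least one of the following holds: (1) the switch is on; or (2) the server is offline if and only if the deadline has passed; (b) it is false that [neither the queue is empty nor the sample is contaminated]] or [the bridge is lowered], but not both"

S1: In symbols: ~(~V & ~R) -> (S <-> (~U & ~P))

~V = ~F = T
~R = ~F = T
~V & ~R = T & T = T
~(~V & ~R) = ~T = F
~U = ~T = F
~P = ~F = T
~U & ~P = F & T = F
S <-> (~U & ~P) = T <-> F = F
~(~V & ~R) -> (S <-> (~U & ~P)) = F -> F = T
Hence S1 is true.

S2: This is (~P <-> (V xor ~S)) -> (~(U xor R) -> ~Q).

~P = ~F = T
~S = ~T = F
V xor ~S = F xor F = F
~P <-> (V xor ~S) = T <-> F = F
U xor R = T xor F = T
~(U xor R) = ~T = F
~Q = ~F = T
~(U xor R) -> ~Q = F -> T = T
(~P <-> (V xor ~S)) -> (~(U xor R) -> ~Q) = F -> T = T
So S2 is true.

S3: Parsed as ((P | (~S <-> R)) nand ~(V nor U)) xor ~Q

~S = ~T = F
~S <-> R = F <-> F = T
P | (~S <-> R) = F | T = T
V nor U = F nor T = F
~(V nor U) = ~F = T
(P | (~S <-> R)) nand ~(V nor U) = T nand T = F
~Q = ~F = T
((P | (~S <-> R)) nand ~(V nor U)) xor ~Q = F xor T = T
Thus S3 is true.

Count: 3.

3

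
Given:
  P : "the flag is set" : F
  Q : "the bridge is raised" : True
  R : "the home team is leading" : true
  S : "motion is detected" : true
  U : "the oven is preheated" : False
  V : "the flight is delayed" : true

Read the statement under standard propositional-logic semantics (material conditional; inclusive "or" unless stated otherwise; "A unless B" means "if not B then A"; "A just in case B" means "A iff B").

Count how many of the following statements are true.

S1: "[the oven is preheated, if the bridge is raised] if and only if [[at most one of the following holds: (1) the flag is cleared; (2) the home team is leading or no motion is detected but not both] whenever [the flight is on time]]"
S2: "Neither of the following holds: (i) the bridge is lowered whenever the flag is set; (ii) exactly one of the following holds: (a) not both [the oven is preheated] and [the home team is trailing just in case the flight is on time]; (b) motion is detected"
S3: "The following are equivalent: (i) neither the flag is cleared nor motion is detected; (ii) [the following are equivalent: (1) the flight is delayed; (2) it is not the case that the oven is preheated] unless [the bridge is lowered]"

S1: In symbols: (Q → U) ↔ (¬V → (¬P ↑ (R ⊕ ¬S)))

Q → U = T → F = F
¬V = ¬T = F
¬P = ¬F = T
¬S = ¬T = F
R ⊕ ¬S = T ⊕ F = T
¬P ↑ (R ⊕ ¬S) = T ↑ T = F
¬V → (¬P ↑ (R ⊕ ¬S)) = F → F = T
(Q → U) ↔ (¬V → (¬P ↑ (R ⊕ ¬S))) = F ↔ T = F
So S1 is false.

S2: Parsed as (P → ¬Q) ↓ ((U ↑ (¬R ↔ ¬V)) ⊕ S)

¬Q = ¬T = F
P → ¬Q = F → F = T
¬R = ¬T = F
¬V = ¬T = F
¬R ↔ ¬V = F ↔ F = T
U ↑ (¬R ↔ ¬V) = F ↑ T = T
(U ↑ (¬R ↔ ¬V)) ⊕ S = T ⊕ T = F
(P → ¬Q) ↓ ((U ↑ (¬R ↔ ¬V)) ⊕ S) = T ↓ F = F
Thus S2 is false.

S3: In symbols: (¬P ↓ S) ↔ ((V ↔ ¬U) ∨ ¬Q)

¬P = ¬F = T
¬P ↓ S = T ↓ T = F
¬U = ¬F = T
V ↔ ¬U = T ↔ T = T
¬Q = ¬T = F
(V ↔ ¬U) ∨ ¬Q = T ∨ F = T
(¬P ↓ S) ↔ ((V ↔ ¬U) ∨ ¬Q) = F ↔ T = F
Hence S3 is false.

Count: 0.

0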